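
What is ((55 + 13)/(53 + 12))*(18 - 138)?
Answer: -1632/13 ≈ -125.54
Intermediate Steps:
((55 + 13)/(53 + 12))*(18 - 138) = (68/65)*(-120) = -1632/13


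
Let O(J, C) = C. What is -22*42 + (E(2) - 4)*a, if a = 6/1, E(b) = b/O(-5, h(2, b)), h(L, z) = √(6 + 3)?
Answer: -944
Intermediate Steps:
h(L, z) = 3 (h(L, z) = √9 = 3)
E(b) = b/3
a = 6 (a = 6*1 = 6)
-22*42 + (E(2) - 4)*a = -22*42 + ((⅓)*2 - 4)*6 = -924 + (⅔ - 4)*6 = -924 - 10/3*6 = -924 - 20 = -944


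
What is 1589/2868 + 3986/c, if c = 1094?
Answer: 6585107/1568796 ≈ 4.1976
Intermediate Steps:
1589/2868 + 3986/c = 1589/2868 + 3986/1094 = 1589*(1/2868) + 3986*(1/1094) = 1589/2868 + 1993/547 = 6585107/1568796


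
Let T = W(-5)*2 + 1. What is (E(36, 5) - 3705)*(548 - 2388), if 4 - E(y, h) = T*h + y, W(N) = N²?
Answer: 7345280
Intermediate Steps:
T = 51 (T = (-5)²*2 + 1 = 25*2 + 1 = 50 + 1 = 51)
E(y, h) = 4 - y - 51*h (E(y, h) = 4 - (51*h + y) = 4 - (y + 51*h) = 4 + (-y - 51*h) = 4 - y - 51*h)
(E(36, 5) - 3705)*(548 - 2388) = ((4 - 1*36 - 51*5) - 3705)*(548 - 2388) = ((4 - 36 - 255) - 3705)*(-1840) = (-287 - 3705)*(-1840) = -3992*(-1840) = 7345280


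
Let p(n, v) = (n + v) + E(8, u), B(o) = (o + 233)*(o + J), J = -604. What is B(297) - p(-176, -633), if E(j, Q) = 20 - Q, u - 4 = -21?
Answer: -161938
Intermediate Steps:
u = -17 (u = 4 - 21 = -17)
B(o) = (-604 + o)*(233 + o) (B(o) = (o + 233)*(o - 604) = (233 + o)*(-604 + o) = (-604 + o)*(233 + o))
p(n, v) = 37 + n + v (p(n, v) = (n + v) + (20 - 1*(-17)) = (n + v) + (20 + 17) = (n + v) + 37 = 37 + n + v)
B(297) - p(-176, -633) = (-140732 + 297**2 - 371*297) - (37 - 176 - 633) = (-140732 + 88209 - 110187) - 1*(-772) = -162710 + 772 = -161938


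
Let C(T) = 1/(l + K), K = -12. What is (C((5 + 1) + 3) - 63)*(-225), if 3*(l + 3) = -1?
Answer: 652725/46 ≈ 14190.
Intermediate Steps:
l = -10/3 (l = -3 + (⅓)*(-1) = -3 - ⅓ = -10/3 ≈ -3.3333)
C(T) = -3/46 (C(T) = 1/(-10/3 - 12) = 1/(-46/3) = -3/46)
(C((5 + 1) + 3) - 63)*(-225) = (-3/46 - 63)*(-225) = -2901/46*(-225) = 652725/46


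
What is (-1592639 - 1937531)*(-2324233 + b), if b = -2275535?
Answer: 16237963000560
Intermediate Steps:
(-1592639 - 1937531)*(-2324233 + b) = (-1592639 - 1937531)*(-2324233 - 2275535) = -3530170*(-4599768) = 16237963000560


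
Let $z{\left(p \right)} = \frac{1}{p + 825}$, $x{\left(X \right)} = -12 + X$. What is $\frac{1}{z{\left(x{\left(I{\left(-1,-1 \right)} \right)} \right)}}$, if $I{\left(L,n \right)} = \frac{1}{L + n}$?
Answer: $\frac{1625}{2} \approx 812.5$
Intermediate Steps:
$z{\left(p \right)} = \frac{1}{825 + p}$
$\frac{1}{z{\left(x{\left(I{\left(-1,-1 \right)} \right)} \right)}} = \frac{1}{\frac{1}{825 - \left(12 - \frac{1}{-1 - 1}\right)}} = \frac{1}{\frac{1}{825 - \left(12 - \frac{1}{-2}\right)}} = \frac{1}{\frac{1}{825 - \frac{25}{2}}} = \frac{1}{\frac{1}{\frac{1625}{2}}} = \frac{1}{\frac{2}{1625}} = \frac{1625}{2}$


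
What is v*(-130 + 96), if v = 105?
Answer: -3570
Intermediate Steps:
v*(-130 + 96) = 105*(-130 + 96) = 105*(-34) = -3570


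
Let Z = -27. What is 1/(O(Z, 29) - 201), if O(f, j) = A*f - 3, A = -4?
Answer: -1/96 ≈ -0.010417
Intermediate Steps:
O(f, j) = -3 - 4*f (O(f, j) = -4*f - 3 = -3 - 4*f)
1/(O(Z, 29) - 201) = 1/((-3 - 4*(-27)) - 201) = 1/((-3 + 108) - 201) = 1/(105 - 201) = 1/(-96) = -1/96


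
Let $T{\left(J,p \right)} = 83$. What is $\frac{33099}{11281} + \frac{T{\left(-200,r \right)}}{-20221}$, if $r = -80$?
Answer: $\frac{668358556}{228113101} \approx 2.9299$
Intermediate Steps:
$\frac{33099}{11281} + \frac{T{\left(-200,r \right)}}{-20221} = \frac{33099}{11281} + \frac{83}{-20221} = 33099 \cdot \frac{1}{11281} + 83 \left(- \frac{1}{20221}\right) = \frac{33099}{11281} - \frac{83}{20221} = \frac{668358556}{228113101}$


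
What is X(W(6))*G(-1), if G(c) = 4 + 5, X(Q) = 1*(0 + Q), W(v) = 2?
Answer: 18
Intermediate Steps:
X(Q) = Q (X(Q) = 1*Q = Q)
G(c) = 9
X(W(6))*G(-1) = 2*9 = 18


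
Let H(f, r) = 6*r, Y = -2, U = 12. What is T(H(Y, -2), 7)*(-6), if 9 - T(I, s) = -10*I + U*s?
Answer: 1170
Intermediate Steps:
T(I, s) = 9 - 12*s + 10*I (T(I, s) = 9 - (-10*I + 12*s) = 9 + (-12*s + 10*I) = 9 - 12*s + 10*I)
T(H(Y, -2), 7)*(-6) = (9 - 12*7 + 10*(6*(-2)))*(-6) = (9 - 84 + 10*(-12))*(-6) = (9 - 84 - 120)*(-6) = -195*(-6) = 1170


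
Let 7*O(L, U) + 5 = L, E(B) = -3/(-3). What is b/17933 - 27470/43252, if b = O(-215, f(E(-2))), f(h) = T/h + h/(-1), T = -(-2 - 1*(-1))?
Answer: -1728926005/2714733406 ≈ -0.63687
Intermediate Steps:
T = 1 (T = -(-2 + 1) = -1*(-1) = 1)
E(B) = 1 (E(B) = -3*(-1/3) = 1)
f(h) = 1/h - h (f(h) = 1/h + h/(-1) = 1/h + h*(-1) = 1/h - h)
O(L, U) = -5/7 + L/7
b = -220/7 (b = -5/7 + (1/7)*(-215) = -5/7 - 215/7 = -220/7 ≈ -31.429)
b/17933 - 27470/43252 = -220/7/17933 - 27470/43252 = -220/7*1/17933 - 27470*1/43252 = -220/125531 - 13735/21626 = -1728926005/2714733406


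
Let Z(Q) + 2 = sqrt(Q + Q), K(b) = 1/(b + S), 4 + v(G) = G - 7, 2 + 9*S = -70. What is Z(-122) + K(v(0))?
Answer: -39/19 + 2*I*sqrt(61) ≈ -2.0526 + 15.62*I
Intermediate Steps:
S = -8 (S = -2/9 + (1/9)*(-70) = -2/9 - 70/9 = -8)
v(G) = -11 + G (v(G) = -4 + (G - 7) = -4 + (-7 + G) = -11 + G)
K(b) = 1/(-8 + b) (K(b) = 1/(b - 8) = 1/(-8 + b))
Z(Q) = -2 + sqrt(2)*sqrt(Q) (Z(Q) = -2 + sqrt(Q + Q) = -2 + sqrt(2*Q) = -2 + sqrt(2)*sqrt(Q))
Z(-122) + K(v(0)) = (-2 + sqrt(2)*sqrt(-122)) + 1/(-8 + (-11 + 0)) = (-2 + sqrt(2)*(I*sqrt(122))) + 1/(-8 - 11) = (-2 + 2*I*sqrt(61)) + 1/(-19) = (-2 + 2*I*sqrt(61)) - 1/19 = -39/19 + 2*I*sqrt(61)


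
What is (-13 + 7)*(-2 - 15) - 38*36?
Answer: -1266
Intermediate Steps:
(-13 + 7)*(-2 - 15) - 38*36 = -6*(-17) - 1368 = 102 - 1368 = -1266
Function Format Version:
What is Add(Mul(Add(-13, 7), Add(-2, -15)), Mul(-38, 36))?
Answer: -1266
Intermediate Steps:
Add(Mul(Add(-13, 7), Add(-2, -15)), Mul(-38, 36)) = Add(Mul(-6, -17), -1368) = Add(102, -1368) = -1266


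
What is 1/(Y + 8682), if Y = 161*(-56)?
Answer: -1/334 ≈ -0.0029940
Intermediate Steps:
Y = -9016
1/(Y + 8682) = 1/(-9016 + 8682) = 1/(-334) = -1/334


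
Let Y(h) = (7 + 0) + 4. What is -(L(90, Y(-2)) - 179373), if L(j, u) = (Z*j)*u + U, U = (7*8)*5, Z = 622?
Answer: -436687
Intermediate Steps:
U = 280 (U = 56*5 = 280)
Y(h) = 11 (Y(h) = 7 + 4 = 11)
L(j, u) = 280 + 622*j*u (L(j, u) = (622*j)*u + 280 = 622*j*u + 280 = 280 + 622*j*u)
-(L(90, Y(-2)) - 179373) = -((280 + 622*90*11) - 179373) = -((280 + 615780) - 179373) = -(616060 - 179373) = -1*436687 = -436687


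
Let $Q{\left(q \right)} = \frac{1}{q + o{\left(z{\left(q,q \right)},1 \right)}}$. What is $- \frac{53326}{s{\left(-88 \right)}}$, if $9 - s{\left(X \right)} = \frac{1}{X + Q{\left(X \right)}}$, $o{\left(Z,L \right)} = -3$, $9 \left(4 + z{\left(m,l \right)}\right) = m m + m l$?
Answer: $- \frac{213543967}{36086} \approx -5917.6$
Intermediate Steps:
$z{\left(m,l \right)} = -4 + \frac{m^{2}}{9} + \frac{l m}{9}$ ($z{\left(m,l \right)} = -4 + \frac{m m + m l}{9} = -4 + \frac{m^{2} + l m}{9} = -4 + \left(\frac{m^{2}}{9} + \frac{l m}{9}\right) = -4 + \frac{m^{2}}{9} + \frac{l m}{9}$)
$Q{\left(q \right)} = \frac{1}{-3 + q}$ ($Q{\left(q \right)} = \frac{1}{q - 3} = \frac{1}{-3 + q}$)
$s{\left(X \right)} = 9 - \frac{1}{X + \frac{1}{-3 + X}}$
$- \frac{53326}{s{\left(-88 \right)}} = - \frac{53326}{\frac{1}{1 - 88 \left(-3 - 88\right)} \left(9 + \left(-1 + 9 \left(-88\right)\right) \left(-3 - 88\right)\right)} = - \frac{53326}{\frac{1}{1 - -8008} \left(9 + \left(-1 - 792\right) \left(-91\right)\right)} = - \frac{53326}{\frac{1}{1 + 8008} \left(9 - -72163\right)} = - \frac{53326}{\frac{1}{8009} \left(9 + 72163\right)} = - \frac{53326}{\frac{1}{8009} \cdot 72172} = - \frac{53326}{\frac{72172}{8009}} = \left(-53326\right) \frac{8009}{72172} = - \frac{213543967}{36086}$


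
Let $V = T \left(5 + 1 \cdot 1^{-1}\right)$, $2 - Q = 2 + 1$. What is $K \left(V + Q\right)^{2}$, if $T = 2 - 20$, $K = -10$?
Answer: $-118810$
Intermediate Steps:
$T = -18$ ($T = 2 - 20 = -18$)
$Q = -1$ ($Q = 2 - \left(2 + 1\right) = 2 - 3 = -1$)
$V = -108$ ($V = - 18 \left(5 + 1 \cdot 1^{-1}\right) = - 18 \left(5 + 1 \cdot 1\right) = - 18 \left(5 + 1\right) = \left(-18\right) 6 = -108$)
$K \left(V + Q\right)^{2} = - 10 \left(-108 - 1\right)^{2} = - 10 \left(-109\right)^{2} = \left(-10\right) 11881 = -118810$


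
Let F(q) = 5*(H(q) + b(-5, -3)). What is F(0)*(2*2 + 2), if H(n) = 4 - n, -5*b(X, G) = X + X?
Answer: 180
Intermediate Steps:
b(X, G) = -2*X/5 (b(X, G) = -(X + X)/5 = -2*X/5)
F(q) = 30 - 5*q (F(q) = 5*((4 - q) - ⅖*(-5)) = 5*((4 - q) + 2) = 5*(6 - q) = 30 - 5*q)
F(0)*(2*2 + 2) = (30 - 5*0)*(2*2 + 2) = (30 + 0)*(4 + 2) = 30*6 = 180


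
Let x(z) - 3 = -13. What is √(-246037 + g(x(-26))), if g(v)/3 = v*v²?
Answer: I*√249037 ≈ 499.04*I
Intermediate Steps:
x(z) = -10 (x(z) = 3 - 13 = -10)
g(v) = 3*v³ (g(v) = 3*(v*v²) = 3*v³)
√(-246037 + g(x(-26))) = √(-246037 + 3*(-10)³) = √(-246037 + 3*(-1000)) = √(-246037 - 3000) = √(-249037) = I*√249037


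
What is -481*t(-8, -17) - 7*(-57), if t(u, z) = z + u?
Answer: 12424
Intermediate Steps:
t(u, z) = u + z
-481*t(-8, -17) - 7*(-57) = -481*(-8 - 17) - 7*(-57) = -481*(-25) + 399 = 12025 + 399 = 12424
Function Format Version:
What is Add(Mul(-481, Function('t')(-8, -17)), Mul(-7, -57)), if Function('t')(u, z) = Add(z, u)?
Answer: 12424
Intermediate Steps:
Function('t')(u, z) = Add(u, z)
Add(Mul(-481, Function('t')(-8, -17)), Mul(-7, -57)) = Add(Mul(-481, Add(-8, -17)), Mul(-7, -57)) = Add(Mul(-481, -25), 399) = Add(12025, 399) = 12424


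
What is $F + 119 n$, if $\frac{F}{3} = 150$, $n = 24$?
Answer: $3306$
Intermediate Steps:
$F = 450$ ($F = 3 \cdot 150 = 450$)
$F + 119 n = 450 + 119 \cdot 24 = 450 + 2856 = 3306$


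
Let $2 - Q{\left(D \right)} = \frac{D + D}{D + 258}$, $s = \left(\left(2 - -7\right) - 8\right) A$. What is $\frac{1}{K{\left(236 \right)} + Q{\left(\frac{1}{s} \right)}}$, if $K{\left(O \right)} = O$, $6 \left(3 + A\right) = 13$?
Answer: $\frac{107}{25467} \approx 0.0042015$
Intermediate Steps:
$A = - \frac{5}{6}$ ($A = -3 + \frac{1}{6} \cdot 13 = -3 + \frac{13}{6} = - \frac{5}{6} \approx -0.83333$)
$s = - \frac{5}{6}$ ($s = \left(\left(2 - -7\right) - 8\right) \left(- \frac{5}{6}\right) = \left(\left(2 + 7\right) - 8\right) \left(- \frac{5}{6}\right) = \left(9 - 8\right) \left(- \frac{5}{6}\right) = 1 \left(- \frac{5}{6}\right) = - \frac{5}{6} \approx -0.83333$)
$Q{\left(D \right)} = 2 - \frac{2 D}{258 + D}$ ($Q{\left(D \right)} = 2 - \frac{D + D}{D + 258} = 2 - \frac{2 D}{258 + D}$)
$\frac{1}{K{\left(236 \right)} + Q{\left(\frac{1}{s} \right)}} = \frac{1}{236 + \frac{516}{258 + \frac{1}{- \frac{5}{6}}}} = \frac{1}{236 + \frac{516}{258 - \frac{6}{5}}} = \frac{1}{236 + \frac{516}{\frac{1284}{5}}} = \frac{1}{236 + 516 \cdot \frac{5}{1284}} = \frac{1}{236 + \frac{215}{107}} = \frac{1}{\frac{25467}{107}} = \frac{107}{25467}$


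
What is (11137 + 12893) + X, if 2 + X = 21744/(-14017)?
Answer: 336778732/14017 ≈ 24026.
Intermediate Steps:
X = -49778/14017 (X = -2 + 21744/(-14017) = -2 + 21744*(-1/14017) = -2 - 21744/14017 = -49778/14017 ≈ -3.5513)
(11137 + 12893) + X = (11137 + 12893) - 49778/14017 = 24030 - 49778/14017 = 336778732/14017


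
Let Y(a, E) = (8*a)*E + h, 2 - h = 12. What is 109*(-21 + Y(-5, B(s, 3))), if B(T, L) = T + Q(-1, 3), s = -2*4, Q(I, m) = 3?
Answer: 18421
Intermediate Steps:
h = -10 (h = 2 - 1*12 = 2 - 12 = -10)
s = -8
B(T, L) = 3 + T (B(T, L) = T + 3 = 3 + T)
Y(a, E) = -10 + 8*E*a (Y(a, E) = (8*a)*E - 10 = 8*E*a - 10 = -10 + 8*E*a)
109*(-21 + Y(-5, B(s, 3))) = 109*(-21 + (-10 + 8*(3 - 8)*(-5))) = 109*(-21 + (-10 + 8*(-5)*(-5))) = 109*(-21 + (-10 + 200)) = 109*(-21 + 190) = 109*169 = 18421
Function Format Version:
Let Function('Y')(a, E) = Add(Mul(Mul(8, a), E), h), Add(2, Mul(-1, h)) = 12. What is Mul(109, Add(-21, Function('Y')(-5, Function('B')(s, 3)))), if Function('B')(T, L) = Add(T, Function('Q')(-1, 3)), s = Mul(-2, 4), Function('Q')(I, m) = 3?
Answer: 18421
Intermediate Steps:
h = -10 (h = Add(2, Mul(-1, 12)) = Add(2, -12) = -10)
s = -8
Function('B')(T, L) = Add(3, T) (Function('B')(T, L) = Add(T, 3) = Add(3, T))
Function('Y')(a, E) = Add(-10, Mul(8, E, a)) (Function('Y')(a, E) = Add(Mul(Mul(8, a), E), -10) = Add(Mul(8, E, a), -10) = Add(-10, Mul(8, E, a)))
Mul(109, Add(-21, Function('Y')(-5, Function('B')(s, 3)))) = Mul(109, Add(-21, Add(-10, Mul(8, Add(3, -8), -5)))) = Mul(109, Add(-21, Add(-10, Mul(8, -5, -5)))) = Mul(109, Add(-21, Add(-10, 200))) = Mul(109, Add(-21, 190)) = Mul(109, 169) = 18421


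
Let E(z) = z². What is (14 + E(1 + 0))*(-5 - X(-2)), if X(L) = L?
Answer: -45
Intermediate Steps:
(14 + E(1 + 0))*(-5 - X(-2)) = (14 + (1 + 0)²)*(-5 - 1*(-2)) = (14 + 1²)*(-5 + 2) = (14 + 1)*(-3) = 15*(-3) = -45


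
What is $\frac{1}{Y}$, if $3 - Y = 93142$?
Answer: $- \frac{1}{93139} \approx -1.0737 \cdot 10^{-5}$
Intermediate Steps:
$Y = -93139$ ($Y = 3 - 93142 = -93139$)
$\frac{1}{Y} = \frac{1}{-93139} = - \frac{1}{93139}$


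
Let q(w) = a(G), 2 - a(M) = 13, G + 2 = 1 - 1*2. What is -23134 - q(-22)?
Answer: -23123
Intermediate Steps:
G = -3 (G = -2 + (1 - 1*2) = -2 + (1 - 2) = -2 - 1 = -3)
a(M) = -11 (a(M) = 2 - 1*13 = 2 - 13 = -11)
q(w) = -11
-23134 - q(-22) = -23134 - 1*(-11) = -23134 + 11 = -23123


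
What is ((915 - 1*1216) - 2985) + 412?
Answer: -2874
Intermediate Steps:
((915 - 1*1216) - 2985) + 412 = ((915 - 1216) - 2985) + 412 = (-301 - 2985) + 412 = -3286 + 412 = -2874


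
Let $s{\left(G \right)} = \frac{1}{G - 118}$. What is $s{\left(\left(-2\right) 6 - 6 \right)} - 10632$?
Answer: $- \frac{1445953}{136} \approx -10632.0$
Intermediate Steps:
$s{\left(G \right)} = \frac{1}{-118 + G}$
$s{\left(\left(-2\right) 6 - 6 \right)} - 10632 = \frac{1}{-118 - 18} - 10632 = \frac{1}{-136} - 10632 = - \frac{1}{136} - 10632 = - \frac{1445953}{136}$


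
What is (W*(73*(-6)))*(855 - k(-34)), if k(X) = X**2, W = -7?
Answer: -922866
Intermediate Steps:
(W*(73*(-6)))*(855 - k(-34)) = (-511*(-6))*(855 - 1*(-34)**2) = (-7*(-438))*(855 - 1*1156) = 3066*(855 - 1156) = 3066*(-301) = -922866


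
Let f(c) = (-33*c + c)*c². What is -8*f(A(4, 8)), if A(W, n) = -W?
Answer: -16384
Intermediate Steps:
f(c) = -32*c³ (f(c) = (-32*c)*c² = -32*c³)
-8*f(A(4, 8)) = -(-256)*(-1*4)³ = -(-256)*(-4)³ = -(-256)*(-64) = -8*2048 = -16384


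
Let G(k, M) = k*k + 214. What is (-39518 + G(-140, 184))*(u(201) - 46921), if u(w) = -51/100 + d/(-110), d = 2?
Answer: 254248992606/275 ≈ 9.2454e+8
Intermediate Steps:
G(k, M) = 214 + k² (G(k, M) = k² + 214 = 214 + k²)
u(w) = -581/1100 (u(w) = -51/100 + 2/(-110) = -51*1/100 + 2*(-1/110) = -51/100 - 1/55 = -581/1100)
(-39518 + G(-140, 184))*(u(201) - 46921) = (-39518 + (214 + (-140)²))*(-581/1100 - 46921) = (-39518 + (214 + 19600))*(-51613681/1100) = (-39518 + 19814)*(-51613681/1100) = -19704*(-51613681/1100) = 254248992606/275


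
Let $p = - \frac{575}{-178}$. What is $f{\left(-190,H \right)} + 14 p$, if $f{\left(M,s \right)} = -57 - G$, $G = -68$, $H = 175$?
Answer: $\frac{5004}{89} \approx 56.225$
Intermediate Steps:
$f{\left(M,s \right)} = 11$ ($f{\left(M,s \right)} = -57 - -68 = -57 + 68 = 11$)
$p = \frac{575}{178}$ ($p = \left(-575\right) \left(- \frac{1}{178}\right) = \frac{575}{178} \approx 3.2303$)
$f{\left(-190,H \right)} + 14 p = 11 + 14 \cdot \frac{575}{178} = 11 + \frac{4025}{89} = \frac{5004}{89}$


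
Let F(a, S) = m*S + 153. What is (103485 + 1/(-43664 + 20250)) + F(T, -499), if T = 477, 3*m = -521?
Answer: 13366888699/70242 ≈ 1.9030e+5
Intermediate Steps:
m = -521/3 (m = (⅓)*(-521) = -521/3 ≈ -173.67)
F(a, S) = 153 - 521*S/3 (F(a, S) = -521*S/3 + 153 = 153 - 521*S/3)
(103485 + 1/(-43664 + 20250)) + F(T, -499) = (103485 + 1/(-43664 + 20250)) + (153 - 521/3*(-499)) = (103485 + 1/(-23414)) + (153 + 259979/3) = (103485 - 1/23414) + 260438/3 = 2422997789/23414 + 260438/3 = 13366888699/70242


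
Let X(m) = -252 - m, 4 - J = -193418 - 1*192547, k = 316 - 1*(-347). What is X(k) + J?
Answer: 385054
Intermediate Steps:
k = 663 (k = 316 + 347 = 663)
J = 385969 (J = 4 - (-193418 - 1*192547) = 4 - (-193418 - 192547) = 4 - 1*(-385965) = 4 + 385965 = 385969)
X(k) + J = (-252 - 1*663) + 385969 = (-252 - 663) + 385969 = -915 + 385969 = 385054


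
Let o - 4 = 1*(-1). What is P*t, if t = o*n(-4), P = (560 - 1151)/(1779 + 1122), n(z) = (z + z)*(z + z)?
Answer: -37824/967 ≈ -39.115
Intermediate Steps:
o = 3 (o = 4 + 1*(-1) = 4 - 1 = 3)
n(z) = 4*z² (n(z) = (2*z)*(2*z) = 4*z²)
P = -197/967 (P = -591/2901 = -591*1/2901 = -197/967 ≈ -0.20372)
t = 192 (t = 3*(4*(-4)²) = 3*(4*16) = 3*64 = 192)
P*t = -197/967*192 = -37824/967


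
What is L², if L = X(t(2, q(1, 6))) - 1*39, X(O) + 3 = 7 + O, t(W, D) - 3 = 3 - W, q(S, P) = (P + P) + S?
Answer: 961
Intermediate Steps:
q(S, P) = S + 2*P (q(S, P) = 2*P + S = S + 2*P)
t(W, D) = 6 - W (t(W, D) = 3 + (3 - W) = 6 - W)
X(O) = 4 + O (X(O) = -3 + (7 + O) = 4 + O)
L = -31 (L = (4 + (6 - 1*2)) - 1*39 = (4 + (6 - 2)) - 39 = (4 + 4) - 39 = 8 - 39 = -31)
L² = (-31)² = 961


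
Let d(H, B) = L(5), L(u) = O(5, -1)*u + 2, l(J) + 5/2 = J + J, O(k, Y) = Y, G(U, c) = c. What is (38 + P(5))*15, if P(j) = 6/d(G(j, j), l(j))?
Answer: 540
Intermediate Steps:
l(J) = -5/2 + 2*J (l(J) = -5/2 + (J + J) = -5/2 + 2*J)
L(u) = 2 - u (L(u) = -u + 2 = 2 - u)
d(H, B) = -3 (d(H, B) = 2 - 1*5 = 2 - 5 = -3)
P(j) = -2 (P(j) = 6/(-3) = 6*(-⅓) = -2)
(38 + P(5))*15 = (38 - 2)*15 = 36*15 = 540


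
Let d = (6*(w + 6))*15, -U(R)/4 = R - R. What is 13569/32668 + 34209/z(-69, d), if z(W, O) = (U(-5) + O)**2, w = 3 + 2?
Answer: 33371566/74115525 ≈ 0.45026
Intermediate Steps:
w = 5
U(R) = 0 (U(R) = -4*(R - R) = -4*0 = 0)
d = 990 (d = (6*(5 + 6))*15 = (6*11)*15 = 66*15 = 990)
z(W, O) = O**2 (z(W, O) = (0 + O)**2 = O**2)
13569/32668 + 34209/z(-69, d) = 13569/32668 + 34209/(990**2) = 13569*(1/32668) + 34209/980100 = 13569/32668 + 34209*(1/980100) = 13569/32668 + 1267/36300 = 33371566/74115525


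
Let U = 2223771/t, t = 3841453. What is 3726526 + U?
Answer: 1301388791459/349223 ≈ 3.7265e+6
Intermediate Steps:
U = 202161/349223 (U = 2223771/3841453 = 2223771*(1/3841453) = 202161/349223 ≈ 0.57889)
3726526 + U = 3726526 + 202161/349223 = 1301388791459/349223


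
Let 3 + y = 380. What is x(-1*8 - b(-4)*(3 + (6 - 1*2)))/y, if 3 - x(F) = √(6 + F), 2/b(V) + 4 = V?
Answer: 3/377 - I/754 ≈ 0.0079576 - 0.0013263*I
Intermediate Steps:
y = 377 (y = -3 + 380 = 377)
b(V) = 2/(-4 + V)
x(F) = 3 - √(6 + F)
x(-1*8 - b(-4)*(3 + (6 - 1*2)))/y = (3 - √(6 + (-1*8 - 2/(-4 - 4)*(3 + (6 - 1*2)))))/377 = (3 - √(6 + (-8 - 2/(-8)*(3 + (6 - 2)))))*(1/377) = (3 - √(6 + (-8 - 2*(-⅛)*(3 + 4))))*(1/377) = (3 - √(6 + (-8 - (-1)*7/4)))*(1/377) = (3 - √(6 + (-8 - 1*(-7/4))))*(1/377) = (3 - √(6 + (-8 + 7/4)))*(1/377) = (3 - √(6 - 25/4))*(1/377) = (3 - √(-¼))*(1/377) = (3 - I/2)*(1/377) = 3/377 - I/754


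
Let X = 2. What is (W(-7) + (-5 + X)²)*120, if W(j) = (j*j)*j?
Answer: -40080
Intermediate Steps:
W(j) = j³ (W(j) = j²*j = j³)
(W(-7) + (-5 + X)²)*120 = ((-7)³ + (-5 + 2)²)*120 = (-343 + (-3)²)*120 = (-343 + 9)*120 = -334*120 = -40080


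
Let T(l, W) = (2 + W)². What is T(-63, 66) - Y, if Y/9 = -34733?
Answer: 317221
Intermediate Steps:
Y = -312597 (Y = 9*(-34733) = -312597)
T(-63, 66) - Y = (2 + 66)² - 1*(-312597) = 68² + 312597 = 4624 + 312597 = 317221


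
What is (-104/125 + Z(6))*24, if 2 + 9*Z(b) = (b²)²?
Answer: 1286512/375 ≈ 3430.7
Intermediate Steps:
Z(b) = -2/9 + b⁴/9 (Z(b) = -2/9 + (b²)²/9 = -2/9 + b⁴/9)
(-104/125 + Z(6))*24 = (-104/125 + (-2/9 + (⅑)*6⁴))*24 = (-104*1/125 + (-2/9 + (⅑)*1296))*24 = (-104/125 + (-2/9 + 144))*24 = (-104/125 + 1294/9)*24 = (160814/1125)*24 = 1286512/375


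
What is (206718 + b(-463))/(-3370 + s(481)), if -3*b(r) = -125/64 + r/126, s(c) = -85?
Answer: -2500483619/41791680 ≈ -59.832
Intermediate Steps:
b(r) = 125/192 - r/378 (b(r) = -(-125/64 + r/126)/3 = 125/192 - r/378)
(206718 + b(-463))/(-3370 + s(481)) = (206718 + (125/192 - 1/378*(-463)))/(-3370 - 85) = (206718 + (125/192 + 463/378))/(-3455) = (206718 + 22691/12096)*(-1/3455) = (2500483619/12096)*(-1/3455) = -2500483619/41791680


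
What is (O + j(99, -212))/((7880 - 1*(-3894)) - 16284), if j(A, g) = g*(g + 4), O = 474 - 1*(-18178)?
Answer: -31374/2255 ≈ -13.913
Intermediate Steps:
O = 18652 (O = 474 + 18178 = 18652)
j(A, g) = g*(4 + g)
(O + j(99, -212))/((7880 - 1*(-3894)) - 16284) = (18652 - 212*(4 - 212))/((7880 - 1*(-3894)) - 16284) = (18652 - 212*(-208))/((7880 + 3894) - 16284) = (18652 + 44096)/(11774 - 16284) = 62748/(-4510) = 62748*(-1/4510) = -31374/2255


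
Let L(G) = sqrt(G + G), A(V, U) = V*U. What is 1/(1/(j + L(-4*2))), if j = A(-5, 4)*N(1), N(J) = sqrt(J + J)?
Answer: -20*sqrt(2) + 4*I ≈ -28.284 + 4.0*I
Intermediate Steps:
N(J) = sqrt(2)*sqrt(J) (N(J) = sqrt(2*J) = sqrt(2)*sqrt(J))
A(V, U) = U*V
L(G) = sqrt(2)*sqrt(G) (L(G) = sqrt(2*G) = sqrt(2)*sqrt(G))
j = -20*sqrt(2) (j = (4*(-5))*(sqrt(2)*sqrt(1)) = -20*sqrt(2) ≈ -28.284)
1/(1/(j + L(-4*2))) = 1/(1/(-20*sqrt(2) + sqrt(2)*sqrt(-4*2))) = 1/(1/(-20*sqrt(2) + sqrt(2)*sqrt(-8))) = 1/(1/(-20*sqrt(2) + sqrt(2)*(2*I*sqrt(2)))) = 1/(1/(-20*sqrt(2) + 4*I)) = -20*sqrt(2) + 4*I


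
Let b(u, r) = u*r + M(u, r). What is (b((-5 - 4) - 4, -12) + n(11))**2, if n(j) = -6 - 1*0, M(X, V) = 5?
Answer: 24025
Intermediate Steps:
b(u, r) = 5 + r*u (b(u, r) = u*r + 5 = r*u + 5 = 5 + r*u)
n(j) = -6 (n(j) = -6 + 0 = -6)
(b((-5 - 4) - 4, -12) + n(11))**2 = ((5 - 12*((-5 - 4) - 4)) - 6)**2 = ((5 - 12*(-9 - 4)) - 6)**2 = ((5 - 12*(-13)) - 6)**2 = ((5 + 156) - 6)**2 = (161 - 6)**2 = 155**2 = 24025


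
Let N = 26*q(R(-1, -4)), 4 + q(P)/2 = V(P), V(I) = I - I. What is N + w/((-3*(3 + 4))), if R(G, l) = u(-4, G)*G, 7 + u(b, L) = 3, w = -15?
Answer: -1451/7 ≈ -207.29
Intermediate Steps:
u(b, L) = -4 (u(b, L) = -7 + 3 = -4)
V(I) = 0
R(G, l) = -4*G
q(P) = -8 (q(P) = -8 + 2*0 = -8 + 0 = -8)
N = -208 (N = 26*(-8) = -208)
N + w/((-3*(3 + 4))) = -208 - 15*(-1/(3*(3 + 4))) = -208 - 15/((-3*7)) = -208 - 15/(-21) = -208 - 15*(-1/21) = -208 + 5/7 = -1451/7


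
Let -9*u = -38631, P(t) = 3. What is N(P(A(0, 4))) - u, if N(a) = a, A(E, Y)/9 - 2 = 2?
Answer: -12868/3 ≈ -4289.3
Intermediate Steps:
A(E, Y) = 36 (A(E, Y) = 18 + 9*2 = 18 + 18 = 36)
u = 12877/3 (u = -⅑*(-38631) = 12877/3 ≈ 4292.3)
N(P(A(0, 4))) - u = 3 - 1*12877/3 = 3 - 12877/3 = -12868/3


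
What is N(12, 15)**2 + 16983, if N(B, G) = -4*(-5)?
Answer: 17383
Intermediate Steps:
N(B, G) = 20
N(12, 15)**2 + 16983 = 20**2 + 16983 = 400 + 16983 = 17383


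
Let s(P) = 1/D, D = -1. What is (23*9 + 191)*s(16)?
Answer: -398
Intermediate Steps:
s(P) = -1 (s(P) = 1/(-1) = -1)
(23*9 + 191)*s(16) = (23*9 + 191)*(-1) = (207 + 191)*(-1) = 398*(-1) = -398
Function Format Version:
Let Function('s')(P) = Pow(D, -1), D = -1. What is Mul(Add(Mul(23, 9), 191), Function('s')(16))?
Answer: -398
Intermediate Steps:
Function('s')(P) = -1 (Function('s')(P) = Pow(-1, -1) = -1)
Mul(Add(Mul(23, 9), 191), Function('s')(16)) = Mul(Add(Mul(23, 9), 191), -1) = Mul(Add(207, 191), -1) = Mul(398, -1) = -398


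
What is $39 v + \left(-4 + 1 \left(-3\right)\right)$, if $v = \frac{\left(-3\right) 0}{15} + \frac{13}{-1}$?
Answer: $-514$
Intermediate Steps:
$v = -13$ ($v = 0 \cdot \frac{1}{15} + 13 \left(-1\right) = 0 - 13 = -13$)
$39 v + \left(-4 + 1 \left(-3\right)\right) = 39 \left(-13\right) + \left(-4 + 1 \left(-3\right)\right) = -507 - 7 = -514$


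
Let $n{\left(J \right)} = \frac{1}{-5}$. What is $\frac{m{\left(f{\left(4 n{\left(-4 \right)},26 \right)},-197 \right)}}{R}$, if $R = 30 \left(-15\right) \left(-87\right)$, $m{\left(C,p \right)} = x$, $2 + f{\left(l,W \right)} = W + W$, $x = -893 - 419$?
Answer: $- \frac{656}{19575} \approx -0.033512$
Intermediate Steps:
$n{\left(J \right)} = - \frac{1}{5}$
$x = -1312$ ($x = -893 - 419 = -1312$)
$f{\left(l,W \right)} = -2 + 2 W$ ($f{\left(l,W \right)} = -2 + \left(W + W\right) = -2 + 2 W$)
$m{\left(C,p \right)} = -1312$
$R = 39150$ ($R = \left(-450\right) \left(-87\right) = 39150$)
$\frac{m{\left(f{\left(4 n{\left(-4 \right)},26 \right)},-197 \right)}}{R} = - \frac{1312}{39150} = \left(-1312\right) \frac{1}{39150} = - \frac{656}{19575}$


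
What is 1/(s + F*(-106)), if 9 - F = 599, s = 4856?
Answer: 1/67396 ≈ 1.4838e-5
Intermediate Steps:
F = -590 (F = 9 - 1*599 = 9 - 599 = -590)
1/(s + F*(-106)) = 1/(4856 - 590*(-106)) = 1/(4856 + 62540) = 1/67396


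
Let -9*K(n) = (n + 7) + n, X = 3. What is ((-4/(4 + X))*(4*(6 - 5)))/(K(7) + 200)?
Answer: -48/4151 ≈ -0.011563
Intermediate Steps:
K(n) = -7/9 - 2*n/9 (K(n) = -((n + 7) + n)/9 = -((7 + n) + n)/9 = -(7 + 2*n)/9 = -7/9 - 2*n/9)
((-4/(4 + X))*(4*(6 - 5)))/(K(7) + 200) = ((-4/(4 + 3))*(4*(6 - 5)))/((-7/9 - 2/9*7) + 200) = ((-4/7)*(4*1))/((-7/9 - 14/9) + 200) = (-4*1/7*4)/(-7/3 + 200) = (-4/7*4)/(593/3) = (3/593)*(-16/7) = -48/4151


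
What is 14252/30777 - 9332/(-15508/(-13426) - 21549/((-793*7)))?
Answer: -1528559271642200/825267188901 ≈ -1852.2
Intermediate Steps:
14252/30777 - 9332/(-15508/(-13426) - 21549/((-793*7))) = 14252*(1/30777) - 9332/(-15508*(-1/13426) - 21549/(-5551)) = 14252/30777 - 9332/(7754/6713 - 21549*(-1/5551)) = 14252/30777 - 9332/(7754/6713 + 21549/5551) = 14252/30777 - 9332/26814413/5323409 = 14252/30777 - 9332*5323409/26814413 = 14252/30777 - 49678052788/26814413 = -1528559271642200/825267188901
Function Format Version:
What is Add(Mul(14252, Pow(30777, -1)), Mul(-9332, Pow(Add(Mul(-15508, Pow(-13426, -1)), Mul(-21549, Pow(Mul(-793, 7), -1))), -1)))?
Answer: Rational(-1528559271642200, 825267188901) ≈ -1852.2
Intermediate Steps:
Add(Mul(14252, Pow(30777, -1)), Mul(-9332, Pow(Add(Mul(-15508, Pow(-13426, -1)), Mul(-21549, Pow(Mul(-793, 7), -1))), -1))) = Add(Mul(14252, Rational(1, 30777)), Mul(-9332, Pow(Add(Mul(-15508, Rational(-1, 13426)), Mul(-21549, Pow(-5551, -1))), -1))) = Add(Rational(14252, 30777), Mul(-9332, Pow(Add(Rational(7754, 6713), Mul(-21549, Rational(-1, 5551))), -1))) = Add(Rational(14252, 30777), Mul(-9332, Pow(Add(Rational(7754, 6713), Rational(21549, 5551)), -1))) = Add(Rational(14252, 30777), Mul(-9332, Pow(Rational(26814413, 5323409), -1))) = Add(Rational(14252, 30777), Mul(-9332, Rational(5323409, 26814413))) = Add(Rational(14252, 30777), Rational(-49678052788, 26814413)) = Rational(-1528559271642200, 825267188901)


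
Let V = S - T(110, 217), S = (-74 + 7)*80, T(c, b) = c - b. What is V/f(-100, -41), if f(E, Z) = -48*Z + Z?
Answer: -5253/1927 ≈ -2.7260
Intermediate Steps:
f(E, Z) = -47*Z
S = -5360 (S = -67*80 = -5360)
V = -5253 (V = -5360 - (110 - 1*217) = -5360 - (110 - 217) = -5360 - 1*(-107) = -5360 + 107 = -5253)
V/f(-100, -41) = -5253/((-47*(-41))) = -5253/1927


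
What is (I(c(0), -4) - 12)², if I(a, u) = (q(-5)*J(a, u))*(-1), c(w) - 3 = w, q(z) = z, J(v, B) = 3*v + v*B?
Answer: 729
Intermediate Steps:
J(v, B) = 3*v + B*v
c(w) = 3 + w
I(a, u) = 5*a*(3 + u) (I(a, u) = -5*a*(3 + u)*(-1) = 5*a*(3 + u))
(I(c(0), -4) - 12)² = (5*(3 + 0)*(3 - 4) - 12)² = (5*3*(-1) - 12)² = (-15 - 12)² = (-27)² = 729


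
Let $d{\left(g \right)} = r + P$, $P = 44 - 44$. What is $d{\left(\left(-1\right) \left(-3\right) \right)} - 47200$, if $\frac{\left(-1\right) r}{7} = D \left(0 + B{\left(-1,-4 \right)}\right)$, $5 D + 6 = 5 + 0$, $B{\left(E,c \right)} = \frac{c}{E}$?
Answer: $- \frac{235972}{5} \approx -47194.0$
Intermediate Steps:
$D = - \frac{1}{5}$ ($D = - \frac{6}{5} + \frac{5 + 0}{5} = - \frac{6}{5} + \frac{1}{5} \cdot 5 = - \frac{6}{5} + 1 = - \frac{1}{5} \approx -0.2$)
$r = \frac{28}{5}$ ($r = - 7 \left(- \frac{0 - \frac{4}{-1}}{5}\right) = - 7 \left(- \frac{0 - -4}{5}\right) = - 7 \left(- \frac{0 + 4}{5}\right) = - 7 \left(\left(- \frac{1}{5}\right) 4\right) = \left(-7\right) \left(- \frac{4}{5}\right) = \frac{28}{5} \approx 5.6$)
$P = 0$
$d{\left(g \right)} = \frac{28}{5}$ ($d{\left(g \right)} = \frac{28}{5} + 0 = \frac{28}{5}$)
$d{\left(\left(-1\right) \left(-3\right) \right)} - 47200 = \frac{28}{5} - 47200 = - \frac{235972}{5}$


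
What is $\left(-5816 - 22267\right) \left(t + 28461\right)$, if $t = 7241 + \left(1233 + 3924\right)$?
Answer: $-1147443297$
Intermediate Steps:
$t = 12398$ ($t = 7241 + 5157 = 12398$)
$\left(-5816 - 22267\right) \left(t + 28461\right) = \left(-5816 - 22267\right) \left(12398 + 28461\right) = \left(-28083\right) 40859 = -1147443297$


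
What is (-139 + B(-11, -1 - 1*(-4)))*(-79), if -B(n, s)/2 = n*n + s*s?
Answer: 31521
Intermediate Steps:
B(n, s) = -2*n**2 - 2*s**2 (B(n, s) = -2*(n*n + s*s) = -2*(n**2 + s**2) = -2*n**2 - 2*s**2)
(-139 + B(-11, -1 - 1*(-4)))*(-79) = (-139 + (-2*(-11)**2 - 2*(-1 - 1*(-4))**2))*(-79) = (-139 + (-2*121 - 2*(-1 + 4)**2))*(-79) = (-139 + (-242 - 2*3**2))*(-79) = (-139 + (-242 - 2*9))*(-79) = (-139 + (-242 - 18))*(-79) = (-139 - 260)*(-79) = -399*(-79) = 31521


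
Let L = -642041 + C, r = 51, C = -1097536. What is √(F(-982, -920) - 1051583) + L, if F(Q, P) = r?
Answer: -1739577 + 2*I*√262883 ≈ -1.7396e+6 + 1025.4*I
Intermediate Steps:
F(Q, P) = 51
L = -1739577 (L = -642041 - 1097536 = -1739577)
√(F(-982, -920) - 1051583) + L = √(51 - 1051583) - 1739577 = √(-1051532) - 1739577 = 2*I*√262883 - 1739577 = -1739577 + 2*I*√262883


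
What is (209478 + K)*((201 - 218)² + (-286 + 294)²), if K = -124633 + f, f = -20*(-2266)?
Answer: 45948245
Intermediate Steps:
f = 45320
K = -79313 (K = -124633 + 45320 = -79313)
(209478 + K)*((201 - 218)² + (-286 + 294)²) = (209478 - 79313)*((201 - 218)² + (-286 + 294)²) = 130165*((-17)² + 8²) = 130165*(289 + 64) = 130165*353 = 45948245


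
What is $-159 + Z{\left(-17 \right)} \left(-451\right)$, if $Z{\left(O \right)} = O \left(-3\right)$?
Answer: $-23160$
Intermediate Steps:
$Z{\left(O \right)} = - 3 O$
$-159 + Z{\left(-17 \right)} \left(-451\right) = -159 + \left(-3\right) \left(-17\right) \left(-451\right) = -159 + 51 \left(-451\right) = -159 - 23001 = -23160$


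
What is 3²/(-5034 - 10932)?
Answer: -1/1774 ≈ -0.00056370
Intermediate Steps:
3²/(-5034 - 10932) = 9/(-15966) = 9*(-1/15966) = -1/1774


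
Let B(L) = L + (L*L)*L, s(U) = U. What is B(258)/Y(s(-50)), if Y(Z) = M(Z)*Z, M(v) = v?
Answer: 1717377/250 ≈ 6869.5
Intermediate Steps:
B(L) = L + L**3 (B(L) = L + L**2*L = L + L**3)
Y(Z) = Z**2 (Y(Z) = Z*Z = Z**2)
B(258)/Y(s(-50)) = (258 + 258**3)/((-50)**2) = (258 + 17173512)/2500 = 17173770*(1/2500) = 1717377/250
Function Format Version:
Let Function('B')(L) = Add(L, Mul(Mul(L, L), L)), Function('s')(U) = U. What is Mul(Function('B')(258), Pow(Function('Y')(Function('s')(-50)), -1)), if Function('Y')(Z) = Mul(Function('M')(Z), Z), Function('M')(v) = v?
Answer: Rational(1717377, 250) ≈ 6869.5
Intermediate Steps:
Function('B')(L) = Add(L, Pow(L, 3)) (Function('B')(L) = Add(L, Mul(Pow(L, 2), L)) = Add(L, Pow(L, 3)))
Function('Y')(Z) = Pow(Z, 2) (Function('Y')(Z) = Mul(Z, Z) = Pow(Z, 2))
Mul(Function('B')(258), Pow(Function('Y')(Function('s')(-50)), -1)) = Mul(Add(258, Pow(258, 3)), Pow(Pow(-50, 2), -1)) = Mul(Add(258, 17173512), Pow(2500, -1)) = Mul(17173770, Rational(1, 2500)) = Rational(1717377, 250)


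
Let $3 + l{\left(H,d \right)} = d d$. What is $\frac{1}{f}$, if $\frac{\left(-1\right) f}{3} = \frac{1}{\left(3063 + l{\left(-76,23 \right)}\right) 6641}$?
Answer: $- \frac{23834549}{3} \approx -7.9448 \cdot 10^{6}$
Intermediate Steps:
$l{\left(H,d \right)} = -3 + d^{2}$ ($l{\left(H,d \right)} = -3 + d d = -3 + d^{2}$)
$f = - \frac{3}{23834549}$ ($f = - 3 \frac{1}{\left(3063 - \left(3 - 23^{2}\right)\right) 6641} = - 3 \frac{1}{3063 + \left(-3 + 529\right)} \frac{1}{6641} = - 3 \frac{1}{3063 + 526} \cdot \frac{1}{6641} = - 3 \cdot \frac{1}{3589} \cdot \frac{1}{6641} = \left(-3\right) \frac{1}{23834549} = - \frac{3}{23834549} \approx -1.2587 \cdot 10^{-7}$)
$\frac{1}{f} = \frac{1}{- \frac{3}{23834549}} = - \frac{23834549}{3}$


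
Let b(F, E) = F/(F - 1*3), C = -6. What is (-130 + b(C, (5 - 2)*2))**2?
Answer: 150544/9 ≈ 16727.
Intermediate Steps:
b(F, E) = F/(-3 + F) (b(F, E) = F/(F - 3) = F/(-3 + F))
(-130 + b(C, (5 - 2)*2))**2 = (-130 - 6/(-3 - 6))**2 = (-130 - 6/(-9))**2 = (-130 - 6*(-1/9))**2 = (-130 + 2/3)**2 = (-388/3)**2 = 150544/9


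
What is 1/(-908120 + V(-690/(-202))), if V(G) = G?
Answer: -101/91719775 ≈ -1.1012e-6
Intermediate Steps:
1/(-908120 + V(-690/(-202))) = 1/(-908120 - 690/(-202)) = 1/(-908120 - 690*(-1/202)) = 1/(-908120 + 345/101) = 1/(-91719775/101) = -101/91719775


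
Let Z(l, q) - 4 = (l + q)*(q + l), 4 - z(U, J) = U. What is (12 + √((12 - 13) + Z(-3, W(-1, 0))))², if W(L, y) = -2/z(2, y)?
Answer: (12 + √19)² ≈ 267.61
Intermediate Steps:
z(U, J) = 4 - U
W(L, y) = -1 (W(L, y) = -2/(4 - 1*2) = -2/(4 - 2) = -2/2 = -2*½ = -1)
Z(l, q) = 4 + (l + q)² (Z(l, q) = 4 + (l + q)*(q + l) = 4 + (l + q)*(l + q) = 4 + (l + q)²)
(12 + √((12 - 13) + Z(-3, W(-1, 0))))² = (12 + √((12 - 13) + (4 + (-3 - 1)²)))² = (12 + √(-1 + (4 + (-4)²)))² = (12 + √(-1 + (4 + 16)))² = (12 + √(-1 + 20))² = (12 + √19)²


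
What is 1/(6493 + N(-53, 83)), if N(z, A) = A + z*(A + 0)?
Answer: 1/2177 ≈ 0.00045935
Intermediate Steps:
N(z, A) = A + A*z (N(z, A) = A + z*A = A + A*z)
1/(6493 + N(-53, 83)) = 1/(6493 + 83*(1 - 53)) = 1/(6493 + 83*(-52)) = 1/(6493 - 4316) = 1/2177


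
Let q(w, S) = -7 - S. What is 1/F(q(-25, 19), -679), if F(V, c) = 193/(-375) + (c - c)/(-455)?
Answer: -375/193 ≈ -1.9430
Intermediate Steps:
F(V, c) = -193/375 (F(V, c) = 193*(-1/375) + 0*(-1/455) = -193/375 + 0 = -193/375)
1/F(q(-25, 19), -679) = 1/(-193/375) = -375/193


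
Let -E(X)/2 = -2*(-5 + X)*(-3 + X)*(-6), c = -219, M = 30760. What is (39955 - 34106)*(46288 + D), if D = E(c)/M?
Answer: 1040117001424/3845 ≈ 2.7051e+8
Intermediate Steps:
E(X) = -24*(-5 + X)*(-3 + X) (E(X) = -2*(-2*(-5 + X)*(-3 + X))*(-6) = -24*(-5 + X)*(-3 + X))
D = -149184/3845 (D = (-360 - 24*(-219)**2 + 192*(-219))/30760 = (-360 - 24*47961 - 42048)*(1/30760) = (-360 - 1151064 - 42048)*(1/30760) = -1193472*1/30760 = -149184/3845 ≈ -38.799)
(39955 - 34106)*(46288 + D) = (39955 - 34106)*(46288 - 149184/3845) = 5849*(177828176/3845) = 1040117001424/3845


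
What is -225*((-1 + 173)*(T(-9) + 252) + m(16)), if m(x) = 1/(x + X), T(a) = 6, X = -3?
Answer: -129800025/13 ≈ -9.9846e+6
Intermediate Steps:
m(x) = 1/(-3 + x) (m(x) = 1/(x - 3) = 1/(-3 + x))
-225*((-1 + 173)*(T(-9) + 252) + m(16)) = -225*((-1 + 173)*(6 + 252) + 1/(-3 + 16)) = -225*(172*258 + 1/13) = -225*(44376 + 1/13) = -225*576889/13 = -129800025/13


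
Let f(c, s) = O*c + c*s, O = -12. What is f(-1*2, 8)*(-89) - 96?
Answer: -808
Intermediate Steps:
f(c, s) = -12*c + c*s
f(-1*2, 8)*(-89) - 96 = ((-1*2)*(-12 + 8))*(-89) - 96 = -2*(-4)*(-89) - 96 = 8*(-89) - 96 = -712 - 96 = -808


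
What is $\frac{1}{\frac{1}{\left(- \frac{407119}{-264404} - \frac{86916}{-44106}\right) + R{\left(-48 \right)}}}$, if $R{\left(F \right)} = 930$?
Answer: $\frac{1814402325833}{1943633804} \approx 933.51$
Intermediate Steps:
$\frac{1}{\frac{1}{\left(- \frac{407119}{-264404} - \frac{86916}{-44106}\right) + R{\left(-48 \right)}}} = \frac{1}{\frac{1}{\left(- \frac{407119}{-264404} - \frac{86916}{-44106}\right) + 930}} = \frac{1}{\frac{1}{\left(\left(-407119\right) \left(- \frac{1}{264404}\right) - - \frac{14486}{7351}\right) + 930}} = \frac{1}{\frac{1}{\left(\frac{407119}{264404} + \frac{14486}{7351}\right) + 930}} = \frac{1}{\frac{1}{\frac{6822888113}{1943633804} + 930}} = \frac{1}{\frac{1}{\frac{1814402325833}{1943633804}}} = \frac{1}{\frac{1943633804}{1814402325833}} = \frac{1814402325833}{1943633804}$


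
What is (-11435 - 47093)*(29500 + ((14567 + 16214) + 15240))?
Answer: -4420093088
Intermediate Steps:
(-11435 - 47093)*(29500 + ((14567 + 16214) + 15240)) = -58528*(29500 + (30781 + 15240)) = -58528*(29500 + 46021) = -58528*75521 = -4420093088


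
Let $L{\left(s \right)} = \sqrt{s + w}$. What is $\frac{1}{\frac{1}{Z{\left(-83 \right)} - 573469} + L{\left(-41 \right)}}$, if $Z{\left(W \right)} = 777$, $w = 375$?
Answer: $\frac{572692}{109544026372575} + \frac{327976126864 \sqrt{334}}{109544026372575} \approx 0.054718$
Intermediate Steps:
$L{\left(s \right)} = \sqrt{375 + s}$ ($L{\left(s \right)} = \sqrt{s + 375} = \sqrt{375 + s}$)
$\frac{1}{\frac{1}{Z{\left(-83 \right)} - 573469} + L{\left(-41 \right)}} = \frac{1}{\frac{1}{777 - 573469} + \sqrt{375 - 41}} = \frac{1}{\frac{1}{-572692} + \sqrt{334}} = \frac{1}{- \frac{1}{572692} + \sqrt{334}}$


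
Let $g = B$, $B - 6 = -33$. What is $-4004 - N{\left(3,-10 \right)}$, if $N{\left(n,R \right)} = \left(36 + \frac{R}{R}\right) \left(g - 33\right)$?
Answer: $-1784$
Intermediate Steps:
$B = -27$ ($B = 6 - 33 = -27$)
$g = -27$
$N{\left(n,R \right)} = -2220$ ($N{\left(n,R \right)} = \left(36 + \frac{R}{R}\right) \left(-27 - 33\right) = \left(36 + 1\right) \left(-60\right) = 37 \left(-60\right) = -2220$)
$-4004 - N{\left(3,-10 \right)} = -4004 - -2220 = -4004 + 2220 = -1784$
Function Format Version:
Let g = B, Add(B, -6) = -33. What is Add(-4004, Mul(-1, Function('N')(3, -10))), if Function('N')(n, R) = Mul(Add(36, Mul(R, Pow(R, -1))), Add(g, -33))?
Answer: -1784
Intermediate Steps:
B = -27 (B = Add(6, -33) = -27)
g = -27
Function('N')(n, R) = -2220 (Function('N')(n, R) = Mul(Add(36, Mul(R, Pow(R, -1))), Add(-27, -33)) = Mul(Add(36, 1), -60) = Mul(37, -60) = -2220)
Add(-4004, Mul(-1, Function('N')(3, -10))) = Add(-4004, Mul(-1, -2220)) = Add(-4004, 2220) = -1784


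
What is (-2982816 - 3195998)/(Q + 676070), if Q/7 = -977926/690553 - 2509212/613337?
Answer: -1308492709334210927/143163756474449092 ≈ -9.1398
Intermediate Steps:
Q = -16327794513086/423541705361 (Q = 7*(-977926/690553 - 2509212/613337) = 7*(-2332542073298/423541705361) = -16327794513086/423541705361 ≈ -38.551)
(-2982816 - 3195998)/(Q + 676070) = (-2982816 - 3195998)/(-16327794513086/423541705361 + 676070) = -6178814/286327512948898184/423541705361 = -6178814*423541705361/286327512948898184 = -1308492709334210927/143163756474449092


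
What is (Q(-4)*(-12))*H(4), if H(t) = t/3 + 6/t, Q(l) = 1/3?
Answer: -34/3 ≈ -11.333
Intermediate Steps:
Q(l) = 1/3
H(t) = 6/t + t/3 (H(t) = t*(1/3) + 6/t = t/3 + 6/t = 6/t + t/3)
(Q(-4)*(-12))*H(4) = ((1/3)*(-12))*(6/4 + (1/3)*4) = -4*(6*(1/4) + 4/3) = -4*(3/2 + 4/3) = -4*17/6 = -34/3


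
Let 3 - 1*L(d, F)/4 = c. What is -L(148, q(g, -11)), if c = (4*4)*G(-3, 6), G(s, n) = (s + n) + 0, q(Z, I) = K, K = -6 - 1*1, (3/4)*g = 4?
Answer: 180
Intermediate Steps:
g = 16/3 (g = (4/3)*4 = 16/3 ≈ 5.3333)
K = -7 (K = -6 - 1 = -7)
q(Z, I) = -7
G(s, n) = n + s (G(s, n) = (n + s) + 0 = n + s)
c = 48 (c = (4*4)*(6 - 3) = 16*3 = 48)
L(d, F) = -180 (L(d, F) = 12 - 4*48 = 12 - 192 = -180)
-L(148, q(g, -11)) = -1*(-180) = 180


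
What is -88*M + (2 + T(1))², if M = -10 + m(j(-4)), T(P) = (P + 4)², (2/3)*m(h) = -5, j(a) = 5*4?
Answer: 2269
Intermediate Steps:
j(a) = 20
m(h) = -15/2 (m(h) = (3/2)*(-5) = -15/2)
T(P) = (4 + P)²
M = -35/2 (M = -10 - 15/2 = -35/2 ≈ -17.500)
-88*M + (2 + T(1))² = -88*(-35/2) + (2 + (4 + 1)²)² = 1540 + (2 + 5²)² = 1540 + (2 + 25)² = 1540 + 27² = 1540 + 729 = 2269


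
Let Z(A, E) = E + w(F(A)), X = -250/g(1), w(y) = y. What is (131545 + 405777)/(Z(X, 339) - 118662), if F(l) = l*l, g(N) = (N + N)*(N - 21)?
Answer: -8597152/1892543 ≈ -4.5426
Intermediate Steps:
g(N) = 2*N*(-21 + N) (g(N) = (2*N)*(-21 + N) = 2*N*(-21 + N))
F(l) = l**2
X = 25/4 (X = -250*1/(2*(-21 + 1)) = -250/(2*1*(-20)) = -250/(-40) = -250*(-1/40) = 25/4 ≈ 6.2500)
Z(A, E) = E + A**2
(131545 + 405777)/(Z(X, 339) - 118662) = (131545 + 405777)/((339 + (25/4)**2) - 118662) = 537322/((339 + 625/16) - 118662) = 537322/(6049/16 - 118662) = 537322/(-1892543/16) = 537322*(-16/1892543) = -8597152/1892543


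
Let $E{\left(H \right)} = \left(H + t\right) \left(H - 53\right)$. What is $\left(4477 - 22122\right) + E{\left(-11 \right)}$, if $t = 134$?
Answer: $-25517$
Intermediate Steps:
$E{\left(H \right)} = \left(-53 + H\right) \left(134 + H\right)$ ($E{\left(H \right)} = \left(H + 134\right) \left(H - 53\right) = \left(134 + H\right) \left(-53 + H\right) = \left(-53 + H\right) \left(134 + H\right)$)
$\left(4477 - 22122\right) + E{\left(-11 \right)} = \left(4477 - 22122\right) + \left(-7102 + \left(-11\right)^{2} + 81 \left(-11\right)\right) = -17645 - 7872 = -25517$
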